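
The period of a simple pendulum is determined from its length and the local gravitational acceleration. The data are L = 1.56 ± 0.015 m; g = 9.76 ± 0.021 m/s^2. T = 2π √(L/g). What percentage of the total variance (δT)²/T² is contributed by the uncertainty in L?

95.2%

(δT/T)² = (½·δL/L)² + (−½·δg/g)²
  L term: (0.5×0.00962)² = 2.31e-05
  g term: (-0.5×0.00215)² = 1.16e-06
Total = 2.43e-05. Share from L = 2.31e-05/2.43e-05 = 0.952.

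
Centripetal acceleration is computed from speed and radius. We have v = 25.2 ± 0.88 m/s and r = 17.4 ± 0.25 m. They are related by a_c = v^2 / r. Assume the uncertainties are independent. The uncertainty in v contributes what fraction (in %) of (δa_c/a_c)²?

95.9%

(δa_c/a_c)² = (2·δv/v)² + (-1·δr/r)²
  v term: (2×0.0349)² = 0.00488
  r term: (-1×0.0144)² = 0.000206
Total = 0.00508. Share from v = 0.00488/0.00508 = 0.959.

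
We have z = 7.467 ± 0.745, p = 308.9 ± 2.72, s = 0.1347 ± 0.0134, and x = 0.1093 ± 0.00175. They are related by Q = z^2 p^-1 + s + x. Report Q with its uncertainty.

Let w = z^2·p^-1 = 0.1805. δw/w = √((2·δz/z)² + (-1·δp/p)²) = √(0.0398 + 7.75e-05) = 0.200, so δw = 0.0361.
Q = w + s + x: δQ = √(δw² + δs² + δx²) = √(0.00130 + 0.000180 + 3.06e-06) = 0.0385
Q = 0.4245.

0.4245 ± 0.0385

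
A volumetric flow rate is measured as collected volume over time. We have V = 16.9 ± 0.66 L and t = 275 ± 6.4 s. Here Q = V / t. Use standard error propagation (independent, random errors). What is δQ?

0.00279 L/s

Relative error in a monomial: (δQ/Q)² = Σ (nᵢ · δxᵢ/xᵢ)².
  (1·δV/V)² = (1×0.0391)² = 0.00153;  (-1·δt/t)² = (-1×0.0233)² = 0.000542
δQ/Q = √(0.00207) = 0.0455
Q = 0.0615 L/s, so δQ = 0.0455 × 0.0615 = 0.00279 L/s.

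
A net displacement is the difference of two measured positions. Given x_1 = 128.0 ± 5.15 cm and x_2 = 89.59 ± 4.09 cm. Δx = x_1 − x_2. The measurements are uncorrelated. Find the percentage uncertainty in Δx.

17.1%

For a sum/difference, combine absolute errors in quadrature:
  (δx_1)² = 26.5;  (δx_2)² = 16.7
δΔx = √(43.3) = 6.58 cm
Δx = 38.41 cm, so δΔx/Δx = 6.58/38.41 = 0.171.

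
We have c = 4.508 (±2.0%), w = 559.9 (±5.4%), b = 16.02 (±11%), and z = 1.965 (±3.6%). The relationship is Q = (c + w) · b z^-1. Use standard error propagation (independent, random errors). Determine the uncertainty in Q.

587

Let u = c + w = 564.4. δu = √(δc² + δw²) = √(0.00813 + 914) = 30.2, so δu/u = 0.0536.
Q is then a monomial in u, b, z:
δQ/Q = √((δu/u)² + (1·δb/b)² + (-1·δz/z)²) = √(0.00287 + 0.0121 + 0.00130) = 0.128
Q = 4601, so δQ = 0.128 × 4601 = 587.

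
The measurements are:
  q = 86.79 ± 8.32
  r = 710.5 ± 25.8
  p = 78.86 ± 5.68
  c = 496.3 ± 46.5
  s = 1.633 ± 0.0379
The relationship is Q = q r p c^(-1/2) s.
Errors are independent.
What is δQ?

Since Q is a product/quotient, work with relative uncertainties:
  (1·δq/q)² = (1×0.0959)² = 0.00919;  (1·δr/r)² = (1×0.0363)² = 0.00132;  (1·δp/p)² = (1×0.0720)² = 0.00519;  (−½·δc/c)² = (-0.5×0.0937)² = 0.00219;  (1·δs/s)² = (1×0.0232)² = 0.000539
δQ/Q = √(0.0184) = 0.136
Q = 356500, so δQ = 0.136 × 356500 = 48400.

48400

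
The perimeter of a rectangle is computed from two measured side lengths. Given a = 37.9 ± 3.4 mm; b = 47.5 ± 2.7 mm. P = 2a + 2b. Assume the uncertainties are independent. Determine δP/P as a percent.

5.08%

For a sum/difference, combine absolute errors in quadrature:
  (2·δa)² = 46.2;  (2·δb)² = 29.2
δP = √(75.4) = 8.68 mm
P = 171 mm, so δP/P = 8.68/171 = 0.0508.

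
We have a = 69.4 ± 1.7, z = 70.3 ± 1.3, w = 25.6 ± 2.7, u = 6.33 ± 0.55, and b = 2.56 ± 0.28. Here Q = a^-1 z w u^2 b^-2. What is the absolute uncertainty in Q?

For a monomial Q ∝ a^-1, z, w, u^2, b^-2, fractional errors add in quadrature:
  (-1·δa/a)² = (-1×0.0245)² = 0.000600;  (1·δz/z)² = (1×0.0185)² = 0.000342;  (1·δw/w)² = (1×0.105)² = 0.0111;  (2·δu/u)² = (2×0.0869)² = 0.0302;  (-2·δb/b)² = (-2×0.109)² = 0.0479
δQ/Q = √(0.0901) = 0.300
Q = 159, so δQ = 0.300 × 159 = 47.6.

47.6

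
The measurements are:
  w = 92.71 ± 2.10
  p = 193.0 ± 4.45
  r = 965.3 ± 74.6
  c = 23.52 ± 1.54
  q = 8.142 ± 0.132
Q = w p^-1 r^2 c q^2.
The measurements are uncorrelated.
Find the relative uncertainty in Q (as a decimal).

For a monomial Q ∝ w, p^-1, r^2, c, q^2, fractional errors add in quadrature:
  (1·δw/w)² = (1×0.0227)² = 0.000513;  (-1·δp/p)² = (-1×0.0231)² = 0.000532;  (2·δr/r)² = (2×0.0773)² = 0.0239;  (1·δc/c)² = (1×0.0655)² = 0.00429;  (2·δq/q)² = (2×0.0162)² = 0.00105
δQ/Q = √(0.0303) = 0.174

0.174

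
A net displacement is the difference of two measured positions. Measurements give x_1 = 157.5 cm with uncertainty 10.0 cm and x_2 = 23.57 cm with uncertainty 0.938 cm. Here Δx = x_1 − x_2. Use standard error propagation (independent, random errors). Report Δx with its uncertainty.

133.9 ± 10.0 cm

Δx is a linear combination, so absolute uncertainties add in quadrature:
  (δx_1)² = 100;  (δx_2)² = 0.880
δΔx = √(101) = 10.0 cm
Δx = 133.9 cm.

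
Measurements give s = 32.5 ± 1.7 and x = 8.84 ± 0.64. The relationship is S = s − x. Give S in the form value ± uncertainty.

Absolute uncertainties add in quadrature for a linear combination:
  (δs)² = 2.89;  (δx)² = 0.410
δS = √(3.30) = 1.82
S = 23.7.

23.7 ± 1.82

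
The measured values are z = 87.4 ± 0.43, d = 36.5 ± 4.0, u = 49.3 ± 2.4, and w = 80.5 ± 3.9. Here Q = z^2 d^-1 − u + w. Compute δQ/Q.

0.0976

Let p = z^2·d^-1 = 209. δp/p = √((2·δz/z)² + (-1·δd/d)²) = √(9.68e-05 + 0.0120) = 0.110, so δp = 23.0.
Q = p − u + w: δQ = √(δp² + δu² + δw²) = √(530 + 5.76 + 15.2) = 23.5
Q = 240, so δQ/Q = 23.5/240 = 0.0976.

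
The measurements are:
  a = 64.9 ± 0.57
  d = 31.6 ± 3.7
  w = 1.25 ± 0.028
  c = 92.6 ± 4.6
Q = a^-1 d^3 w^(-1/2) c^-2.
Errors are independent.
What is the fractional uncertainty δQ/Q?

0.365

Each factor contributes (exponent × relative error)² to (δQ/Q)²:
  (-1·δa/a)² = (-1×0.00878)² = 7.71e-05;  (3·δd/d)² = (3×0.117)² = 0.123;  (−½·δw/w)² = (-0.5×0.0224)² = 0.000125;  (-2·δc/c)² = (-2×0.0497)² = 0.00987
δQ/Q = √(0.133) = 0.365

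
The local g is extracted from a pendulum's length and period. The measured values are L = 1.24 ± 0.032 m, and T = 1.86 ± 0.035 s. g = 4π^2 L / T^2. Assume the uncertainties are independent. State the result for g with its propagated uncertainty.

For a monomial g ∝ L, T^-2, fractional errors add in quadrature:
  (1·δL/L)² = (1×0.0258)² = 0.000666;  (-2·δT/T)² = (-2×0.0188)² = 0.00142
δg/g = √(0.00208) = 0.0456
g = 14.1 m/s^2, so δg = 0.0456 × 14.1 = 0.646 m/s^2.

14.1 ± 0.646 m/s^2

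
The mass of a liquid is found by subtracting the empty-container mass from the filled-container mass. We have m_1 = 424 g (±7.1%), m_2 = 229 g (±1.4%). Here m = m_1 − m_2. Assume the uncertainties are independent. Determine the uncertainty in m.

Each term contributes (cᵢ δxᵢ)² to (δm)²:
  (δm_1)² = 906;  (δm_2)² = 10.3
δm = √(917) = 30.3 g

30.3 g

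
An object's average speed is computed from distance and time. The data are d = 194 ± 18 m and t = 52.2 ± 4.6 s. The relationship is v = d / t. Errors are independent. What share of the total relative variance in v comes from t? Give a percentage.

(δv/v)² = (1·δd/d)² + (-1·δt/t)²
  d term: (1×0.0928)² = 0.00861
  t term: (-1×0.0881)² = 0.00777
Total = 0.0164. Share from t = 0.00777/0.0164 = 0.474.

47.4%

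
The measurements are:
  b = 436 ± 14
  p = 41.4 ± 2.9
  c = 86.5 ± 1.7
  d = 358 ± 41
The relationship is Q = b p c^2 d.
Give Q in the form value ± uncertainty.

Relative error in a monomial: (δQ/Q)² = Σ (nᵢ · δxᵢ/xᵢ)².
  (1·δb/b)² = (1×0.0321)² = 0.00103;  (1·δp/p)² = (1×0.0700)² = 0.00491;  (2·δc/c)² = (2×0.0197)² = 0.00154;  (1·δd/d)² = (1×0.115)² = 0.0131
δQ/Q = √(0.0206) = 0.144
Q = 4.84e+10, so δQ = 0.144 × 4.84e+10 = 6.94e+09.

(4.84 ± 0.694) × 10^10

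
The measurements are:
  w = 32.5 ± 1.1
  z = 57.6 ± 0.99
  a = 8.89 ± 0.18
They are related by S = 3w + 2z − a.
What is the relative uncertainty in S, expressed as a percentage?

1.89%

Absolute uncertainties add in quadrature for a linear combination:
  (3·δw)² = 10.9;  (2·δz)² = 3.92;  (δa)² = 0.0324
δS = √(14.8) = 3.85
S = 204, so δS/S = 3.85/204 = 0.0189.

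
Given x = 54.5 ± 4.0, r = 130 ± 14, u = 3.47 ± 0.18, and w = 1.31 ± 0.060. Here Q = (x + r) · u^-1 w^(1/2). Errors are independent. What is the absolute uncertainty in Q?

5.91

Let h = x + r = 184. δh = √(δx² + δr²) = √(16.0 + 196) = 14.6, so δh/h = 0.0789.
Q is then a monomial in h, u, w:
δQ/Q = √((δh/h)² + (-1·δu/u)² + (½·δw/w)²) = √(0.00623 + 0.00269 + 0.000524) = 0.0972
Q = 60.9, so δQ = 0.0972 × 60.9 = 5.91.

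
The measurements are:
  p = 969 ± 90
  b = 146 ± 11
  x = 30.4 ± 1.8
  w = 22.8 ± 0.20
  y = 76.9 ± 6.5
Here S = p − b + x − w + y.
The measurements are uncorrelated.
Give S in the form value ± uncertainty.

908 ± 90.9

Each term contributes (cᵢ δxᵢ)² to (δS)²:
  (δp)² = 8100;  (δb)² = 121;  (δx)² = 3.24;  (δw)² = 0.0400;  (δy)² = 42.2
δS = √(8270) = 90.9
S = 908.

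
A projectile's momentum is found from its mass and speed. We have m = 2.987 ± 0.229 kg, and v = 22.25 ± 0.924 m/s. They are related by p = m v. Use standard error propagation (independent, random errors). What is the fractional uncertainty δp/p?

Since p is a product/quotient, work with relative uncertainties:
  (1·δm/m)² = (1×0.0767)² = 0.00588;  (1·δv/v)² = (1×0.0415)² = 0.00172
δp/p = √(0.00760) = 0.0872

0.0872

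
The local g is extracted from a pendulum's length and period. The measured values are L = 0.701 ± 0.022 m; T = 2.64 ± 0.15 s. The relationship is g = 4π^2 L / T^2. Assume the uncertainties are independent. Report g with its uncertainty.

For a monomial g ∝ L, T^-2, fractional errors add in quadrature:
  (1·δL/L)² = (1×0.0314)² = 0.000985;  (-2·δT/T)² = (-2×0.0568)² = 0.0129
δg/g = √(0.0139) = 0.118
g = 3.97 m/s^2, so δg = 0.118 × 3.97 = 0.468 m/s^2.

3.97 ± 0.468 m/s^2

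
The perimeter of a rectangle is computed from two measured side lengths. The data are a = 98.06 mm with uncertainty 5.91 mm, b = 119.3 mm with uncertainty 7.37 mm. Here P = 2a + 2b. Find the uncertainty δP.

Absolute uncertainties add in quadrature for a linear combination:
  (2·δa)² = 140;  (2·δb)² = 217
δP = √(357) = 18.9 mm

18.9 mm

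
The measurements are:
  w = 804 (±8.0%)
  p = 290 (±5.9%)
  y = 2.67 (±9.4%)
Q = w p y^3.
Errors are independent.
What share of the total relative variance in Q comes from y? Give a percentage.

(δQ/Q)² = (1·δw/w)² + (1·δp/p)² + (3·δy/y)²
  w term: (1×0.0800)² = 0.00640
  p term: (1×0.0590)² = 0.00348
  y term: (3×0.0940)² = 0.0795
Total = 0.0894. Share from y = 0.0795/0.0894 = 0.889.

88.9%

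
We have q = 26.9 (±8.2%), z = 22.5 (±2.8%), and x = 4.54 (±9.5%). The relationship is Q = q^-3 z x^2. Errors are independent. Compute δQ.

Products/powers → add relative errors in quadrature, weighted by exponent:
  (-3·δq/q)² = (-3×0.0820)² = 0.0605;  (1·δz/z)² = (1×0.0280)² = 0.000784;  (2·δx/x)² = (2×0.0950)² = 0.0361
δQ/Q = √(0.0974) = 0.312
Q = 0.0238, so δQ = 0.312 × 0.0238 = 0.00744.

0.00744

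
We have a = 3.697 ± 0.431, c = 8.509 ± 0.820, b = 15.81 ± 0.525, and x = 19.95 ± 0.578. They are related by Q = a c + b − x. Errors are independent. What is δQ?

Let p = a·c = 31.46. δp/p = √((1·δa/a)² + (1·δc/c)²) = √(0.0136 + 0.00929) = 0.151, so δp = 4.76.
Q = p + b − x: δQ = √(δp² + δb² + δx²) = √(22.6 + 0.276 + 0.334) = 4.82

4.82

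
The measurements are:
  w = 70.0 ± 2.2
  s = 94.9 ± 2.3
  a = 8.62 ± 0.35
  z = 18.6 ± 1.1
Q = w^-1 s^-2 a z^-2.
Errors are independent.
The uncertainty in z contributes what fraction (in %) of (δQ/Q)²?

73.7%

(δQ/Q)² = (-1·δw/w)² + (-2·δs/s)² + (1·δa/a)² + (-2·δz/z)²
  w term: (-1×0.0314)² = 0.000988
  s term: (-2×0.0242)² = 0.00235
  a term: (1×0.0406)² = 0.00165
  z term: (-2×0.0591)² = 0.0140
Total = 0.0190. Share from z = 0.0140/0.0190 = 0.737.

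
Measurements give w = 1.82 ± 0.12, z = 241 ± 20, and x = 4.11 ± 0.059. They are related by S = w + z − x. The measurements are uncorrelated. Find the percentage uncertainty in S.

Each term contributes (cᵢ δxᵢ)² to (δS)²:
  (δw)² = 0.0144;  (δz)² = 400;  (δx)² = 0.00348
δS = √(400) = 20.0
S = 239, so δS/S = 20.0/239 = 0.0838.

8.38%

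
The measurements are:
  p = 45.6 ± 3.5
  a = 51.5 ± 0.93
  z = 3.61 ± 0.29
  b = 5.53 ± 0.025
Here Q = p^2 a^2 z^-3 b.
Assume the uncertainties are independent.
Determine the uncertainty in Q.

1.87e+05

Each factor contributes (exponent × relative error)² to (δQ/Q)²:
  (2·δp/p)² = (2×0.0768)² = 0.0236;  (2·δa/a)² = (2×0.0181)² = 0.00130;  (-3·δz/z)² = (-3×0.0803)² = 0.0581;  (1·δb/b)² = (1×0.00452)² = 2.04e-05
δQ/Q = √(0.0830) = 0.288
Q = 6.48e+05, so δQ = 0.288 × 6.48e+05 = 1.87e+05.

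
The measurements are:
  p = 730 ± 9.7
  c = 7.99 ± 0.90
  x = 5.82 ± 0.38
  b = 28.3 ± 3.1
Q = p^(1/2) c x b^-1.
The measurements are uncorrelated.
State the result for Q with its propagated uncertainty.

44.4 ± 7.56

Products/powers → add relative errors in quadrature, weighted by exponent:
  (½·δp/p)² = (0.5×0.0133)² = 4.41e-05;  (1·δc/c)² = (1×0.113)² = 0.0127;  (1·δx/x)² = (1×0.0653)² = 0.00426;  (-1·δb/b)² = (-1×0.110)² = 0.0120
δQ/Q = √(0.0290) = 0.170
Q = 44.4, so δQ = 0.170 × 44.4 = 7.56.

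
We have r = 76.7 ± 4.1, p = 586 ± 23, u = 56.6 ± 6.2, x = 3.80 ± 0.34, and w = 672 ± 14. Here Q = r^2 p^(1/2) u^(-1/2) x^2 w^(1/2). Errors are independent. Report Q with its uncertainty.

Each factor contributes (exponent × relative error)² to (δQ/Q)²:
  (2·δr/r)² = (2×0.0535)² = 0.0114;  (½·δp/p)² = (0.5×0.0392)² = 0.000385;  (−½·δu/u)² = (-0.5×0.110)² = 0.00300;  (2·δx/x)² = (2×0.0895)² = 0.0320;  (½·δw/w)² = (0.5×0.0208)² = 0.000109
δQ/Q = √(0.0469) = 0.217
Q = 7.09e+06, so δQ = 0.217 × 7.09e+06 = 1.54e+06.

(7.09 ± 1.54) × 10^6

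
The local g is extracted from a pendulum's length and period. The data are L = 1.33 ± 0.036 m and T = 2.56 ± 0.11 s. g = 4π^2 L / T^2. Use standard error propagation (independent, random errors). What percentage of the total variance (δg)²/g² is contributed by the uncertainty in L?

9.03%

(δg/g)² = (1·δL/L)² + (-2·δT/T)²
  L term: (1×0.0271)² = 0.000733
  T term: (-2×0.0430)² = 0.00739
Total = 0.00812. Share from L = 0.000733/0.00812 = 0.0903.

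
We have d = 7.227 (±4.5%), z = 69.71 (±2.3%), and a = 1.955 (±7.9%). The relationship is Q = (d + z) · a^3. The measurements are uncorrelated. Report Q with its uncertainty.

Let u = d + z = 76.94. δu = √(δd² + δz²) = √(0.106 + 2.57) = 1.64, so δu/u = 0.0213.
Q is then a monomial in u, a:
δQ/Q = √((δu/u)² + (3·δa/a)²) = √(0.000452 + 0.0562) = 0.238
Q = 574.9, so δQ = 0.238 × 574.9 = 137.

574.9 ± 137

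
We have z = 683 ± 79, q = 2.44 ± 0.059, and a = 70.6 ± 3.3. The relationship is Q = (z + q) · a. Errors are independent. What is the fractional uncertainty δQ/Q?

0.124

Let u = z + q = 685. δu = √(δz² + δq²) = √(6240 + 0.00348) = 79.0, so δu/u = 0.115.
Q is then a monomial in u, a:
δQ/Q = √((δu/u)² + (1·δa/a)²) = √(0.0133 + 0.00218) = 0.124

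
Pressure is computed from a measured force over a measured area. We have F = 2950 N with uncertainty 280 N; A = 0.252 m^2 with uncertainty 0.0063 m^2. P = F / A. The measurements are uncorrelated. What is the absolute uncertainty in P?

P is a product of powers, so relative uncertainties combine in quadrature:
  (1·δF/F)² = (1×0.0949)² = 0.00901;  (-1·δA/A)² = (-1×0.0250)² = 0.000625
δP/P = √(0.00963) = 0.0982
P = 11700 Pa, so δP = 0.0982 × 11700 = 1150 Pa.

1150 Pa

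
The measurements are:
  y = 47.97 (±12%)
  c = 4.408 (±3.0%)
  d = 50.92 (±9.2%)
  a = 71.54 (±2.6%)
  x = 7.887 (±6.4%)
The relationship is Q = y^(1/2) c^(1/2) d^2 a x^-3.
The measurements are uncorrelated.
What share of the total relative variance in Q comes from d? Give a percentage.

(δQ/Q)² = (½·δy/y)² + (½·δc/c)² + (2·δd/d)² + (1·δa/a)² + (-3·δx/x)²
  y term: (0.5×0.120)² = 0.00360
  c term: (0.5×0.0300)² = 0.000225
  d term: (2×0.0920)² = 0.0339
  a term: (1×0.0260)² = 0.000676
  x term: (-3×0.0640)² = 0.0369
Total = 0.0752. Share from d = 0.0339/0.0752 = 0.450.

45.0%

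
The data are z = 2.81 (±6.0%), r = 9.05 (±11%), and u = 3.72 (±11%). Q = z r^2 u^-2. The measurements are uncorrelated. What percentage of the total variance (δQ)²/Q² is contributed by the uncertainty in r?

48.2%

(δQ/Q)² = (1·δz/z)² + (2·δr/r)² + (-2·δu/u)²
  z term: (1×0.0600)² = 0.00360
  r term: (2×0.110)² = 0.0484
  u term: (-2×0.110)² = 0.0484
Total = 0.100. Share from r = 0.0484/0.100 = 0.482.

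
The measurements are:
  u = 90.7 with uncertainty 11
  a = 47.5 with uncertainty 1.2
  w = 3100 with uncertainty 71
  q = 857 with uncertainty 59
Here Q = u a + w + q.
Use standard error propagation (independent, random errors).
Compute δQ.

Let p = u·a = 4310. δp/p = √((1·δu/u)² + (1·δa/a)²) = √(0.0147 + 0.000638) = 0.124, so δp = 534.
Q = p + w + q: δQ = √(δp² + δw² + δq²) = √(2.85e+05 + 5040 + 3480) = 542

542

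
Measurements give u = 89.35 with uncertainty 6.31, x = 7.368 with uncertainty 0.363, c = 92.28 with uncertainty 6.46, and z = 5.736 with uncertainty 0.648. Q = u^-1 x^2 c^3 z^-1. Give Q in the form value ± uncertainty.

Relative error in a monomial: (δQ/Q)² = Σ (nᵢ · δxᵢ/xᵢ)².
  (-1·δu/u)² = (-1×0.0706)² = 0.00499;  (2·δx/x)² = (2×0.0493)² = 0.00971;  (3·δc/c)² = (3×0.0700)² = 0.0441;  (-1·δz/z)² = (-1×0.113)² = 0.0128
δQ/Q = √(0.0716) = 0.268
Q = 83240, so δQ = 0.268 × 83240 = 22300.

83240 ± 22300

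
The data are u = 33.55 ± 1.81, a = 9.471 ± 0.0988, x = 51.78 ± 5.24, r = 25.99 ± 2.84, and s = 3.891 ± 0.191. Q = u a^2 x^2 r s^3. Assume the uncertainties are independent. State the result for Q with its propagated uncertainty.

Each factor contributes (exponent × relative error)² to (δQ/Q)²:
  (1·δu/u)² = (1×0.0539)² = 0.00291;  (2·δa/a)² = (2×0.0104)² = 0.000435;  (2·δx/x)² = (2×0.101)² = 0.0410;  (1·δr/r)² = (1×0.109)² = 0.0119;  (3·δs/s)² = (3×0.0491)² = 0.0217
δQ/Q = √(0.0779) = 0.279
Q = 1.235e+10, so δQ = 0.279 × 1.235e+10 = 3.45e+09.

(1.235 ± 0.345) × 10^10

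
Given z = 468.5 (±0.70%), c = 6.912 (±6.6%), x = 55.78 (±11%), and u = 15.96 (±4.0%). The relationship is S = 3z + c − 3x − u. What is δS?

20.9

Each term contributes (cᵢ δxᵢ)² to (δS)²:
  (3·δz)² = 96.8;  (δc)² = 0.208;  (3·δx)² = 339;  (δu)² = 0.408
δS = √(436) = 20.9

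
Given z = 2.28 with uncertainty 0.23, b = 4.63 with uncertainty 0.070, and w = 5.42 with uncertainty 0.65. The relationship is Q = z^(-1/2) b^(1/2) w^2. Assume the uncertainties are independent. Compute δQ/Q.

Q is a product of powers, so relative uncertainties combine in quadrature:
  (−½·δz/z)² = (-0.5×0.101)² = 0.00254;  (½·δb/b)² = (0.5×0.0151)² = 5.71e-05;  (2·δw/w)² = (2×0.120)² = 0.0575
δQ/Q = √(0.0601) = 0.245

0.245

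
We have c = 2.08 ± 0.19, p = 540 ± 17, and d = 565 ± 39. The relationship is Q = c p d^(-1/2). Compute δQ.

4.85

Since Q is a product/quotient, work with relative uncertainties:
  (1·δc/c)² = (1×0.0913)² = 0.00834;  (1·δp/p)² = (1×0.0315)² = 0.000991;  (−½·δd/d)² = (-0.5×0.0690)² = 0.00119
δQ/Q = √(0.0105) = 0.103
Q = 47.3, so δQ = 0.103 × 47.3 = 4.85.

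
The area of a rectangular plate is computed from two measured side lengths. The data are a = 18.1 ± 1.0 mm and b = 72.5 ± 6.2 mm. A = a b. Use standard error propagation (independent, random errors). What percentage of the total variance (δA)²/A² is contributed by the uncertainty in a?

(δA/A)² = (1·δa/a)² + (1·δb/b)²
  a term: (1×0.0552)² = 0.00305
  b term: (1×0.0855)² = 0.00731
Total = 0.0104. Share from a = 0.00305/0.0104 = 0.294.

29.4%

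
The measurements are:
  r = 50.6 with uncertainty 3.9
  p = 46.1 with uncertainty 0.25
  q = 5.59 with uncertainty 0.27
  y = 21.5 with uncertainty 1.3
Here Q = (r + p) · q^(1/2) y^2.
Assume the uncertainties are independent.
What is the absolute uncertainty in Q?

13700

Let u = r + p = 96.7. δu = √(δr² + δp²) = √(15.2 + 0.0625) = 3.91, so δu/u = 0.0404.
Q is then a monomial in u, q, y:
δQ/Q = √((δu/u)² + (½·δq/q)² + (2·δy/y)²) = √(0.00163 + 0.000583 + 0.0146) = 0.130
Q = 1.06e+05, so δQ = 0.130 × 1.06e+05 = 13700.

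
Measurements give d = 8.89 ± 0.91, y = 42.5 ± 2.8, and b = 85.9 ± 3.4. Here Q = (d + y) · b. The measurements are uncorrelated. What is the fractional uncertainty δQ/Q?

0.0696

Let u = d + y = 51.4. δu = √(δd² + δy²) = √(0.828 + 7.84) = 2.94, so δu/u = 0.0573.
Q is then a monomial in u, b:
δQ/Q = √((δu/u)² + (1·δb/b)²) = √(0.00328 + 0.00157) = 0.0696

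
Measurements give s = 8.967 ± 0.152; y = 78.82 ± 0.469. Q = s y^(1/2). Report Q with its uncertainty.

79.61 ± 1.37

Products/powers → add relative errors in quadrature, weighted by exponent:
  (1·δs/s)² = (1×0.0170)² = 0.000287;  (½·δy/y)² = (0.5×0.00595)² = 8.85e-06
δQ/Q = √(0.000296) = 0.0172
Q = 79.61, so δQ = 0.0172 × 79.61 = 1.37.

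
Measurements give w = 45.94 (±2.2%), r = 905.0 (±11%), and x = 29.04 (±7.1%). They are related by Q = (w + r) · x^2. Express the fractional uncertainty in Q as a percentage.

17.6%

Let u = w + r = 950.9. δu = √(δw² + δr²) = √(1.02 + 9910) = 99.6, so δu/u = 0.105.
Q is then a monomial in u, x:
δQ/Q = √((δu/u)² + (2·δx/x)²) = √(0.0110 + 0.0202) = 0.176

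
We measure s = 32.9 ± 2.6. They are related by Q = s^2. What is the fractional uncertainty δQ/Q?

Products/powers → add relative errors in quadrature, weighted by exponent:
  (2·δs/s)² = (2×0.0790)² = 0.0250
δQ/Q = √(0.0250) = 0.158

0.158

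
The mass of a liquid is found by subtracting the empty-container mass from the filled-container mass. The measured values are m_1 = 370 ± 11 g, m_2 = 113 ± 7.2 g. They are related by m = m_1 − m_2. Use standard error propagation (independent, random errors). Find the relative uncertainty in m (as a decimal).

Absolute uncertainties add in quadrature for a linear combination:
  (δm_1)² = 121;  (δm_2)² = 51.8
δm = √(173) = 13.1 g
m = 257 g, so δm/m = 13.1/257 = 0.0512.

0.0512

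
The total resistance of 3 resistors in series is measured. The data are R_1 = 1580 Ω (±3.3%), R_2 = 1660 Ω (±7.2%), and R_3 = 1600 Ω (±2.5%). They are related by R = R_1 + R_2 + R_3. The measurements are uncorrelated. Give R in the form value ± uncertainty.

Sums and differences: (δR)² = Σ (cᵢ δxᵢ)².
  (δR_1)² = 2720;  (δR_2)² = 14300;  (δR_3)² = 1600
δR = √(18600) = 136 Ω
R = 4840 Ω.

4840 ± 136 Ω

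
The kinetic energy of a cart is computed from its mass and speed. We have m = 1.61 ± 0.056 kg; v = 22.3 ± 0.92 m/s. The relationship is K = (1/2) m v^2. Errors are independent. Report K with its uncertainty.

400 ± 35.8 J

For a monomial K ∝ m, v^2, fractional errors add in quadrature:
  (1·δm/m)² = (1×0.0348)² = 0.00121;  (2·δv/v)² = (2×0.0413)² = 0.00681
δK/K = √(0.00802) = 0.0895
K = 400 J, so δK = 0.0895 × 400 = 35.8 J.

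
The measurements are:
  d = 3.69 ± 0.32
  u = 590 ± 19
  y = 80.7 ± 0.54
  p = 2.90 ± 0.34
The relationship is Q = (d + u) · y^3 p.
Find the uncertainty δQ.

Let w = d + u = 594. δw = √(δd² + δu²) = √(0.102 + 361) = 19.0, so δw/w = 0.0320.
Q is then a monomial in w, y, p:
δQ/Q = √((δw/w)² + (3·δy/y)² + (1·δp/p)²) = √(0.00102 + 0.000403 + 0.0137) = 0.123
Q = 9.05e+08, so δQ = 0.123 × 9.05e+08 = 1.11e+08.

1.11e+08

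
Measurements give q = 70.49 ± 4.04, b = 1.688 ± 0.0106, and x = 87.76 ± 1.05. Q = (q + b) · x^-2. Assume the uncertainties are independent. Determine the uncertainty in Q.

0.000570

Let u = q + b = 72.18. δu = √(δq² + δb²) = √(16.3 + 0.000112) = 4.04, so δu/u = 0.0560.
Q is then a monomial in u, x:
δQ/Q = √((δu/u)² + (-2·δx/x)²) = √(0.00313 + 0.000573) = 0.0609
Q = 0.009372, so δQ = 0.0609 × 0.009372 = 0.000570.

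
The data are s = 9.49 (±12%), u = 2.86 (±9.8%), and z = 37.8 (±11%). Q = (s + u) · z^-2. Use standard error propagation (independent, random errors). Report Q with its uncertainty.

Let w = s + u = 12.3. δw = √(δs² + δu²) = √(1.30 + 0.0786) = 1.17, so δw/w = 0.0950.
Q is then a monomial in w, z:
δQ/Q = √((δw/w)² + (-2·δz/z)²) = √(0.00902 + 0.0484) = 0.240
Q = 0.00864, so δQ = 0.240 × 0.00864 = 0.00207.

0.00864 ± 0.00207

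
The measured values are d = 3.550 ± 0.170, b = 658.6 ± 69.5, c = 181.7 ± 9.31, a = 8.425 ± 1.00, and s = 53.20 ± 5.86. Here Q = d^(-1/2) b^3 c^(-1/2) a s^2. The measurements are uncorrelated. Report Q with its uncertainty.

Each factor contributes (exponent × relative error)² to (δQ/Q)²:
  (−½·δd/d)² = (-0.5×0.0479)² = 0.000573;  (3·δb/b)² = (3×0.106)² = 0.100;  (−½·δc/c)² = (-0.5×0.0512)² = 0.000656;  (1·δa/a)² = (1×0.119)² = 0.0141;  (2·δs/s)² = (2×0.110)² = 0.0485
δQ/Q = √(0.164) = 0.405
Q = 2.682e+11, so δQ = 0.405 × 2.682e+11 = 1.09e+11.

(2.682 ± 1.09) × 10^11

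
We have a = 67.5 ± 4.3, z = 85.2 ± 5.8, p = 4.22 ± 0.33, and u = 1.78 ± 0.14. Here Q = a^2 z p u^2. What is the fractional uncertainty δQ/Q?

Each factor contributes (exponent × relative error)² to (δQ/Q)²:
  (2·δa/a)² = (2×0.0637)² = 0.0162;  (1·δz/z)² = (1×0.0681)² = 0.00463;  (1·δp/p)² = (1×0.0782)² = 0.00612;  (2·δu/u)² = (2×0.0787)² = 0.0247
δQ/Q = √(0.0517) = 0.227

0.227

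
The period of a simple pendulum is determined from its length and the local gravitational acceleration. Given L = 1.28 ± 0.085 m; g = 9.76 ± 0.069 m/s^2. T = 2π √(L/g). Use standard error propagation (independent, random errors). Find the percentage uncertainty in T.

For a monomial T ∝ L^(1/2), g^(-1/2), fractional errors add in quadrature:
  (½·δL/L)² = (0.5×0.0664)² = 0.00110;  (−½·δg/g)² = (-0.5×0.00707)² = 1.25e-05
δT/T = √(0.00111) = 0.0334

3.34%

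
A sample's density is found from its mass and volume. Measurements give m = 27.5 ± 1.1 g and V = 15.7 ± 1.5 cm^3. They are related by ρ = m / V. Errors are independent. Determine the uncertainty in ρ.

Each factor contributes (exponent × relative error)² to (δρ/ρ)²:
  (1·δm/m)² = (1×0.0400)² = 0.00160;  (-1·δV/V)² = (-1×0.0955)² = 0.00913
δρ/ρ = √(0.0107) = 0.104
ρ = 1.75 g/cm^3, so δρ = 0.104 × 1.75 = 0.181 g/cm^3.

0.181 g/cm^3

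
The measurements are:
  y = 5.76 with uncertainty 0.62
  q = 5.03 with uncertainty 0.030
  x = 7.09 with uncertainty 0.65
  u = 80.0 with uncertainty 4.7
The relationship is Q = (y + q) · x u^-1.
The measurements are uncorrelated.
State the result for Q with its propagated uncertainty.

Let w = y + q = 10.8. δw = √(δy² + δq²) = √(0.384 + 0.000900) = 0.621, so δw/w = 0.0575.
Q is then a monomial in w, x, u:
δQ/Q = √((δw/w)² + (1·δx/x)² + (-1·δu/u)²) = √(0.00331 + 0.00840 + 0.00345) = 0.123
Q = 0.956, so δQ = 0.123 × 0.956 = 0.118.

0.956 ± 0.118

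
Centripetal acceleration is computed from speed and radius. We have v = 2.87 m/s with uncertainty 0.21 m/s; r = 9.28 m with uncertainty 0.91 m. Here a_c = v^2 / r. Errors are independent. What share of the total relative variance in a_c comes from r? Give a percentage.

31.0%

(δa_c/a_c)² = (2·δv/v)² + (-1·δr/r)²
  v term: (2×0.0732)² = 0.0214
  r term: (-1×0.0981)² = 0.00962
Total = 0.0310. Share from r = 0.00962/0.0310 = 0.310.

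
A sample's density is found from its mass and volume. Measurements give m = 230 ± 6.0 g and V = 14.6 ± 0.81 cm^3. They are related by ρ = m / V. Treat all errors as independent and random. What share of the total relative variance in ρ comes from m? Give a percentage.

(δρ/ρ)² = (1·δm/m)² + (-1·δV/V)²
  m term: (1×0.0261)² = 0.000681
  V term: (-1×0.0555)² = 0.00308
Total = 0.00376. Share from m = 0.000681/0.00376 = 0.181.

18.1%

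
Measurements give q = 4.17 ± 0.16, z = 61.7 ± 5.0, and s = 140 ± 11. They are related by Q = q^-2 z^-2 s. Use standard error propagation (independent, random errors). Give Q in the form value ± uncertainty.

0.00211 ± 0.000414

Each factor contributes (exponent × relative error)² to (δQ/Q)²:
  (-2·δq/q)² = (-2×0.0384)² = 0.00589;  (-2·δz/z)² = (-2×0.0810)² = 0.0263;  (1·δs/s)² = (1×0.0786)² = 0.00617
δQ/Q = √(0.0383) = 0.196
Q = 0.00211, so δQ = 0.196 × 0.00211 = 0.000414.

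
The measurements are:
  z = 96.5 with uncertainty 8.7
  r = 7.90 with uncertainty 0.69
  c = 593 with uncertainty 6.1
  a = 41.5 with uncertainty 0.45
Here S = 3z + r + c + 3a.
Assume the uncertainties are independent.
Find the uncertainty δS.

S is a linear combination, so absolute uncertainties add in quadrature:
  (3·δz)² = 681;  (δr)² = 0.476;  (δc)² = 37.2;  (3·δa)² = 1.82
δS = √(721) = 26.8

26.8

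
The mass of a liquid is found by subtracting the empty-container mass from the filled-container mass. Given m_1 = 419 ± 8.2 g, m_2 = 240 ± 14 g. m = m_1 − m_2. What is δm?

16.2 g

Sums and differences: (δm)² = Σ (cᵢ δxᵢ)².
  (δm_1)² = 67.2;  (δm_2)² = 196
δm = √(263) = 16.2 g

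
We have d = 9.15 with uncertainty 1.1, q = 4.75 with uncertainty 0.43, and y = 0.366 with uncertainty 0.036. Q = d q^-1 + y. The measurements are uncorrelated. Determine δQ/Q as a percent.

Let p = d·q^-1 = 1.93. δp/p = √((1·δd/d)² + (-1·δq/q)²) = √(0.0145 + 0.00820) = 0.150, so δp = 0.290.
Q = p + y: δQ = √(δp² + δy²) = √(0.0840 + 0.00130) = 0.292
Q = 2.29, so δQ/Q = 0.292/2.29 = 0.127.

12.7%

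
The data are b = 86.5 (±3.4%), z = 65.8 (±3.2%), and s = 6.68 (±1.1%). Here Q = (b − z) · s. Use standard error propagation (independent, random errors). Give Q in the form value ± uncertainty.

Let u = b − z = 20.7. δu = √(δb² + δz²) = √(8.65 + 4.43) = 3.62, so δu/u = 0.175.
Q is then a monomial in u, s:
δQ/Q = √((δu/u)² + (1·δs/s)²) = √(0.0305 + 0.000121) = 0.175
Q = 138, so δQ = 0.175 × 138 = 24.2.

138 ± 24.2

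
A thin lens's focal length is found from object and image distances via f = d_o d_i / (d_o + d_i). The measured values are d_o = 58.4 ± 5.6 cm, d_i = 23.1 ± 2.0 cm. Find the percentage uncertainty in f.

∂f/∂d_o = (d_i/(d_o+d_i))² = 0.0803;  ∂f/∂d_i = (d_o/(d_o+d_i))² = 0.513
δf = √((∂f/∂d_o · δd_o)² + (∂f/∂d_i · δd_i)²) = √(0.202 + 1.05) = 1.12 cm
f = 16.6 cm, so δf/f = 1.12/16.6 = 0.0677.

6.77%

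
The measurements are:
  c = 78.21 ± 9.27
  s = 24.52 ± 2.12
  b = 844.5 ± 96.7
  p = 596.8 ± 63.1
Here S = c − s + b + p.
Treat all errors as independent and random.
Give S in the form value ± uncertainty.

Absolute uncertainties add in quadrature for a linear combination:
  (δc)² = 85.9;  (δs)² = 4.49;  (δb)² = 9350;  (δp)² = 3980
δS = √(13400) = 116
S = 1495.

1495 ± 116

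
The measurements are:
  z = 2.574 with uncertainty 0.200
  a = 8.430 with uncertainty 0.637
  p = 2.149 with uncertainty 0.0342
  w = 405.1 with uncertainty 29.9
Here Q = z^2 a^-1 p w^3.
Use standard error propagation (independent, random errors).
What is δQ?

Products/powers → add relative errors in quadrature, weighted by exponent:
  (2·δz/z)² = (2×0.0777)² = 0.0241;  (-1·δa/a)² = (-1×0.0756)² = 0.00571;  (1·δp/p)² = (1×0.0159)² = 0.000253;  (3·δw/w)² = (3×0.0738)² = 0.0490
δQ/Q = √(0.0791) = 0.281
Q = 1.123e+08, so δQ = 0.281 × 1.123e+08 = 3.16e+07.

3.16e+07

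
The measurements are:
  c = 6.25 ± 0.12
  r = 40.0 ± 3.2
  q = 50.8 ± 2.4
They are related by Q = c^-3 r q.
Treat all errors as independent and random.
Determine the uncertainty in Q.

0.910

Relative error in a monomial: (δQ/Q)² = Σ (nᵢ · δxᵢ/xᵢ)².
  (-3·δc/c)² = (-3×0.0192)² = 0.00332;  (1·δr/r)² = (1×0.0800)² = 0.00640;  (1·δq/q)² = (1×0.0472)² = 0.00223
δQ/Q = √(0.0119) = 0.109
Q = 8.32, so δQ = 0.109 × 8.32 = 0.910.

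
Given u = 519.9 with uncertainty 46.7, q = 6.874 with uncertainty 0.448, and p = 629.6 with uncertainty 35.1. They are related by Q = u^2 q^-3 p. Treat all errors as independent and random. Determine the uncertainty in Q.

Q is a product of powers, so relative uncertainties combine in quadrature:
  (2·δu/u)² = (2×0.0898)² = 0.0323;  (-3·δq/q)² = (-3×0.0652)² = 0.0382;  (1·δp/p)² = (1×0.0557)² = 0.00311
δQ/Q = √(0.0736) = 0.271
Q = 523900, so δQ = 0.271 × 523900 = 1.42e+05.

1.42e+05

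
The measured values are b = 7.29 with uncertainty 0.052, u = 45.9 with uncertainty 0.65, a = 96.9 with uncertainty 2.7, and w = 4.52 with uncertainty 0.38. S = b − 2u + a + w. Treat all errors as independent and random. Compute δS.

3.02

Each term contributes (cᵢ δxᵢ)² to (δS)²:
  (δb)² = 0.00270;  (2·δu)² = 1.69;  (δa)² = 7.29;  (δw)² = 0.144
δS = √(9.13) = 3.02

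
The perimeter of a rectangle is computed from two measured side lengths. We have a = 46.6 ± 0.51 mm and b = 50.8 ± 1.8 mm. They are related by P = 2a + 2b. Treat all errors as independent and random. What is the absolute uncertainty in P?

Each term contributes (cᵢ δxᵢ)² to (δP)²:
  (2·δa)² = 1.04;  (2·δb)² = 13.0
δP = √(14.0) = 3.74 mm

3.74 mm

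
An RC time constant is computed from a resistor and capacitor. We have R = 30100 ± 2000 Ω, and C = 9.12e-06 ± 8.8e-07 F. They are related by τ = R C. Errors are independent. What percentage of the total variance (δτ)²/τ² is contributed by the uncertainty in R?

32.2%

(δτ/τ)² = (1·δR/R)² + (1·δC/C)²
  R term: (1×0.0664)² = 0.00441
  C term: (1×0.0965)² = 0.00931
Total = 0.0137. Share from R = 0.00441/0.0137 = 0.322.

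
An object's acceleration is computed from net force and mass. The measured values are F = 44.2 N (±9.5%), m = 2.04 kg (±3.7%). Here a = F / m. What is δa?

For a monomial a ∝ F, m^-1, fractional errors add in quadrature:
  (1·δF/F)² = (1×0.0950)² = 0.00903;  (-1·δm/m)² = (-1×0.0370)² = 0.00137
δa/a = √(0.0104) = 0.102
a = 21.7 m/s^2, so δa = 0.102 × 21.7 = 2.21 m/s^2.

2.21 m/s^2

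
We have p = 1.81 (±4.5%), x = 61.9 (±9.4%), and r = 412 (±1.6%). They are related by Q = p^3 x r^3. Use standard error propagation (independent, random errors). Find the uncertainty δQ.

Since Q is a product/quotient, work with relative uncertainties:
  (3·δp/p)² = (3×0.0450)² = 0.0182;  (1·δx/x)² = (1×0.0940)² = 0.00884;  (3·δr/r)² = (3×0.0160)² = 0.00230
δQ/Q = √(0.0294) = 0.171
Q = 2.57e+10, so δQ = 0.171 × 2.57e+10 = 4.4e+09.

4.4e+09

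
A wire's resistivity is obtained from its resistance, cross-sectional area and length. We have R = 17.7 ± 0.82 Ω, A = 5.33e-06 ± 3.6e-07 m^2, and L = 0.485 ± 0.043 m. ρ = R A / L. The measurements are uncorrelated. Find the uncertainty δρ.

For a monomial ρ ∝ R, A, L^-1, fractional errors add in quadrature:
  (1·δR/R)² = (1×0.0463)² = 0.00215;  (1·δA/A)² = (1×0.0675)² = 0.00456;  (-1·δL/L)² = (-1×0.0887)² = 0.00786
δρ/ρ = √(0.0146) = 0.121
ρ = 0.000195 Ω·m, so δρ = 0.121 × 0.000195 = 2.35e-05 Ω·m.

2.35e-05 Ω·m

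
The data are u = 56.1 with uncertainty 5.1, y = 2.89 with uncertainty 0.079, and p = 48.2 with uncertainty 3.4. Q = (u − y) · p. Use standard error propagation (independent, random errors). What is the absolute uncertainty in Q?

Let w = u − y = 53.2. δw = √(δu² + δy²) = √(26.0 + 0.00624) = 5.10, so δw/w = 0.0959.
Q is then a monomial in w, p:
δQ/Q = √((δw/w)² + (1·δp/p)²) = √(0.00919 + 0.00498) = 0.119
Q = 2560, so δQ = 0.119 × 2560 = 305.

305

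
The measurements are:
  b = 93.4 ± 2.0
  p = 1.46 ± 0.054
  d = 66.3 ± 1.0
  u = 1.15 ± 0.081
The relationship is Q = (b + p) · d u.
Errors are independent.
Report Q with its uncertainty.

7230 ± 543

Let w = b + p = 94.9. δw = √(δb² + δp²) = √(4.00 + 0.00292) = 2.00, so δw/w = 0.0211.
Q is then a monomial in w, d, u:
δQ/Q = √((δw/w)² + (1·δd/d)² + (1·δu/u)²) = √(0.000445 + 0.000227 + 0.00496) = 0.0751
Q = 7230, so δQ = 0.0751 × 7230 = 543.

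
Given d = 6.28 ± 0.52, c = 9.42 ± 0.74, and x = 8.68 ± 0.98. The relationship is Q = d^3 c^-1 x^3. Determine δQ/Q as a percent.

42.7%

Since Q is a product/quotient, work with relative uncertainties:
  (3·δd/d)² = (3×0.0828)² = 0.0617;  (-1·δc/c)² = (-1×0.0786)² = 0.00617;  (3·δx/x)² = (3×0.113)² = 0.115
δQ/Q = √(0.183) = 0.427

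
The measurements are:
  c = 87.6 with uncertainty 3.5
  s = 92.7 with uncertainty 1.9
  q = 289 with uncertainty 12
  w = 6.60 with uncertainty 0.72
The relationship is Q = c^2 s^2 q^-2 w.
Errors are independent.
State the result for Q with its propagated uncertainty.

For a monomial Q ∝ c^2, s^2, q^-2, w, fractional errors add in quadrature:
  (2·δc/c)² = (2×0.0400)² = 0.00639;  (2·δs/s)² = (2×0.0205)² = 0.00168;  (-2·δq/q)² = (-2×0.0415)² = 0.00690;  (1·δw/w)² = (1×0.109)² = 0.0119
δQ/Q = √(0.0269) = 0.164
Q = 5210, so δQ = 0.164 × 5210 = 854.

5210 ± 854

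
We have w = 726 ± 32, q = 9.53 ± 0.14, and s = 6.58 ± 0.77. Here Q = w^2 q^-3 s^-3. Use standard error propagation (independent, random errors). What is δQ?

Relative error in a monomial: (δQ/Q)² = Σ (nᵢ · δxᵢ/xᵢ)².
  (2·δw/w)² = (2×0.0441)² = 0.00777;  (-3·δq/q)² = (-3×0.0147)² = 0.00194;  (-3·δs/s)² = (-3×0.117)² = 0.123
δQ/Q = √(0.133) = 0.365
Q = 2.14, so δQ = 0.365 × 2.14 = 0.779.

0.779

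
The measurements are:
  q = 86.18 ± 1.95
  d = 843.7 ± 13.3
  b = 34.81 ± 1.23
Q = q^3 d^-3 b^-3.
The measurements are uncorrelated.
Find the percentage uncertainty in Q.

13.4%

For a monomial Q ∝ q^3, d^-3, b^-3, fractional errors add in quadrature:
  (3·δq/q)² = (3×0.0226)² = 0.00461;  (-3·δd/d)² = (-3×0.0158)² = 0.00224;  (-3·δb/b)² = (-3×0.0353)² = 0.0112
δQ/Q = √(0.0181) = 0.134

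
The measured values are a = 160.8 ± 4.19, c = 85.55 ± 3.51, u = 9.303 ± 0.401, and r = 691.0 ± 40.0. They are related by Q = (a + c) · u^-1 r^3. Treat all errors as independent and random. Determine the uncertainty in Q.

Let w = a + c = 246.4. δw = √(δa² + δc²) = √(17.6 + 12.3) = 5.47, so δw/w = 0.0222.
Q is then a monomial in w, u, r:
δQ/Q = √((δw/w)² + (-1·δu/u)² + (3·δr/r)²) = √(0.000492 + 0.00186 + 0.0302) = 0.180
Q = 8.737e+09, so δQ = 0.180 × 8.737e+09 = 1.58e+09.

1.58e+09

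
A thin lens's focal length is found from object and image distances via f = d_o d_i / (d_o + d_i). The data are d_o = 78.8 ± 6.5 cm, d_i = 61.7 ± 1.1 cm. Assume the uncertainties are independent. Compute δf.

1.30 cm

∂f/∂d_o = (d_i/(d_o+d_i))² = 0.193;  ∂f/∂d_i = (d_o/(d_o+d_i))² = 0.315
δf = √((∂f/∂d_o · δd_o)² + (∂f/∂d_i · δd_i)²) = √(1.57 + 0.120) = 1.30 cm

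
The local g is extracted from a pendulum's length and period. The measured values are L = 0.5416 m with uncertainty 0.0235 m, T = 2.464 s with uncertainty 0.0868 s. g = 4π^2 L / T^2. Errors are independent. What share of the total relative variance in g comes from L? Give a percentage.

(δg/g)² = (1·δL/L)² + (-2·δT/T)²
  L term: (1×0.0434)² = 0.00188
  T term: (-2×0.0352)² = 0.00496
Total = 0.00685. Share from L = 0.00188/0.00685 = 0.275.

27.5%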